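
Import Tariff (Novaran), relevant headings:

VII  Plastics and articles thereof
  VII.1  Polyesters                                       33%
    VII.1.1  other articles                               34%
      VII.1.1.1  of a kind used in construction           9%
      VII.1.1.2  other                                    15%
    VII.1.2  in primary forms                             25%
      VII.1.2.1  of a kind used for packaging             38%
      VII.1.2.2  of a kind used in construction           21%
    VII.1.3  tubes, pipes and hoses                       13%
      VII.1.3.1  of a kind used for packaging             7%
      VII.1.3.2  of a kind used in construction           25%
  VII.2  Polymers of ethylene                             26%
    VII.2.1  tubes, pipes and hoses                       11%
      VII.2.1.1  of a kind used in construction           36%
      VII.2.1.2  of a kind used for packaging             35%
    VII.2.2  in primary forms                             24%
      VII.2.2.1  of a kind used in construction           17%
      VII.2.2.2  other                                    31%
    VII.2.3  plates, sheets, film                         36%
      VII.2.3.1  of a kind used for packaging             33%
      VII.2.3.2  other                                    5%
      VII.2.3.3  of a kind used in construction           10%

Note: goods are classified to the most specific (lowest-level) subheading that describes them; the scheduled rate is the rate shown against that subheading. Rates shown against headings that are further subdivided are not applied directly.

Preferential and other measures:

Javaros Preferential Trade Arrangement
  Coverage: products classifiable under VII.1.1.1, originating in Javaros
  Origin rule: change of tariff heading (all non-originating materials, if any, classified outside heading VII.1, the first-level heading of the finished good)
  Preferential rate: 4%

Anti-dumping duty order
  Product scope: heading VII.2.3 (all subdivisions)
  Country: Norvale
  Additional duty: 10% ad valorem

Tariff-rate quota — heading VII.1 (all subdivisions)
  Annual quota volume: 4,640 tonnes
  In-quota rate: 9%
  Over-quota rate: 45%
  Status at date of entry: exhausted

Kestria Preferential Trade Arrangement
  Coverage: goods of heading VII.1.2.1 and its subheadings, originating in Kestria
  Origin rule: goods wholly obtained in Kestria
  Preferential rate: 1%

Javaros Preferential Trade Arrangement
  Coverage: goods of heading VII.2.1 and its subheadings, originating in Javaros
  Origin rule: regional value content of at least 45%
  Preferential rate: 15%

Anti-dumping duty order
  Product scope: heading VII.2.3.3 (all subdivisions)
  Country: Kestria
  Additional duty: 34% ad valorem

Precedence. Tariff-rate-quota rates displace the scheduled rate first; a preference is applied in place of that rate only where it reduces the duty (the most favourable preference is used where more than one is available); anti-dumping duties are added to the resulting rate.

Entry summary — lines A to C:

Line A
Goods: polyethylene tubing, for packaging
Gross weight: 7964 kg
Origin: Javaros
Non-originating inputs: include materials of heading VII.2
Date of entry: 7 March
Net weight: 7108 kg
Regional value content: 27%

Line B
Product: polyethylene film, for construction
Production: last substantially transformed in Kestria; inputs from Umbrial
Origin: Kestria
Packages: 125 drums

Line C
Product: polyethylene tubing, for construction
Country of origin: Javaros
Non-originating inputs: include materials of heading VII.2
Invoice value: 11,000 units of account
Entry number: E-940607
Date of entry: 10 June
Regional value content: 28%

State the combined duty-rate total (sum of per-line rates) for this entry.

Line A: polyethylene → VII.2; tubing → VII.2.1; for packaging → VII.2.1.2. Scheduled 35%. Javaros agreement on VII.1.1.1: VII.2.1.2 not covered; Javaros agreement on VII.2.1: RVC < 45%. → 35%.
Line B: polyethylene → VII.2; film → VII.2.3; for construction → VII.2.3.3. Scheduled 10%. Kestria agreement on VII.1.2.1: VII.2.3.3 not covered; anti-dumping (Kestria, VII.2.3.3): +34%; total 10% + 34% = 44%. → 44%.
Line C: polyethylene → VII.2; tubing → VII.2.1; for construction → VII.2.1.1. Scheduled 36%. Javaros agreement on VII.1.1.1: VII.2.1.1 not covered; Javaros agreement on VII.2.1: RVC < 45%. → 36%.
Sum: 35% + 44% + 36% = 115%.

115%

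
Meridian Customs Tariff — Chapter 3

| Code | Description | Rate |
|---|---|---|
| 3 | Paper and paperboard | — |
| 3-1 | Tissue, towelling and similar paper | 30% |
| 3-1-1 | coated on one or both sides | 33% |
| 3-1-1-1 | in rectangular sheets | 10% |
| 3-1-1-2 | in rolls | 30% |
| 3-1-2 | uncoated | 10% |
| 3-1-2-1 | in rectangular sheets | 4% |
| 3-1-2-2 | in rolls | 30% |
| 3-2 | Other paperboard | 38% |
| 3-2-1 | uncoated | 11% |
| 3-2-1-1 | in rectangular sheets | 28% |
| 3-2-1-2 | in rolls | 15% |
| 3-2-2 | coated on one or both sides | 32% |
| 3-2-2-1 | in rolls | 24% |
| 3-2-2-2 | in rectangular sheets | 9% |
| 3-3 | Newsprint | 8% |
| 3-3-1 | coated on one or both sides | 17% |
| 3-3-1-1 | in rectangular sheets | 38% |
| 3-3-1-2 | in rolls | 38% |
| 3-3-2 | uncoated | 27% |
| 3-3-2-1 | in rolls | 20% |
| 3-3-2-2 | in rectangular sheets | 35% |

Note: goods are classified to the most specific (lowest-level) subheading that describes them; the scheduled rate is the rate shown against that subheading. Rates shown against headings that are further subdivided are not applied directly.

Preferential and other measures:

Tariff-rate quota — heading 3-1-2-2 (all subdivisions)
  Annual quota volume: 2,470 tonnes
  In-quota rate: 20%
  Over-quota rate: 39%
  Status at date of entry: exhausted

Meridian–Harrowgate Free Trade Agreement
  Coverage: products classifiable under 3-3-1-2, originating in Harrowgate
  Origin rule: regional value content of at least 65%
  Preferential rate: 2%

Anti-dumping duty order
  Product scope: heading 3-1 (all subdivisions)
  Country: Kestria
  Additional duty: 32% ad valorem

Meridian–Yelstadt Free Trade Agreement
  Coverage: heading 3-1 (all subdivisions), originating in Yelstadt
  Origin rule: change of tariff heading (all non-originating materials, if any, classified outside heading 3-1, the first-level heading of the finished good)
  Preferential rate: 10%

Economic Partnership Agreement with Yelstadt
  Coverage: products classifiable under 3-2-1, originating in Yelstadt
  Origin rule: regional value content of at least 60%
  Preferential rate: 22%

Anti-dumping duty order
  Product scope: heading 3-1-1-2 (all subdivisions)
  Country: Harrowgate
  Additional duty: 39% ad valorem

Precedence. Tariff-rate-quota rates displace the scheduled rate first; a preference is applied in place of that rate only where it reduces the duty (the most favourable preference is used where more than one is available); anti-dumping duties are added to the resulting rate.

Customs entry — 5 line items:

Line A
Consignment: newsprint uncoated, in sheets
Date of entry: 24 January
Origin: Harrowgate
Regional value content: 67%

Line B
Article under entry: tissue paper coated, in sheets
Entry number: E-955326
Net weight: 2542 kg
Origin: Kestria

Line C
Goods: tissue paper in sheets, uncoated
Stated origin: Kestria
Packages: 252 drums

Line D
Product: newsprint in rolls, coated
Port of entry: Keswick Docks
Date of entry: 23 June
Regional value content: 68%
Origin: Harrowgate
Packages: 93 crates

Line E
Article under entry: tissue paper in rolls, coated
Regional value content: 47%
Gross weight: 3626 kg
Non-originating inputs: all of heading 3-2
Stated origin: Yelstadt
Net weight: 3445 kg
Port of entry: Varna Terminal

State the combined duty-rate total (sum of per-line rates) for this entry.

125%

Line A: newsprint → 3-3; uncoated → 3-3-2; in sheets → 3-3-2-2. Scheduled 35%. Harrowgate agreement on 3-3-1-2: 3-3-2-2 not covered. → 35%.
Line B: tissue paper → 3-1; coated → 3-1-1; in sheets → 3-1-1-1. Scheduled 10%. anti-dumping (Kestria, 3-1): +32%; total 10% + 32% = 42%. → 42%.
Line C: tissue paper → 3-1; uncoated → 3-1-2; in sheets → 3-1-2-1. Scheduled 4%. anti-dumping (Kestria, 3-1): +32%; total 4% + 32% = 36%. → 36%.
Line D: newsprint → 3-3; coated → 3-3-1; in rolls → 3-3-1-2. Scheduled 38%. Harrowgate agreement on 3-3-1-2: RVC ≥ 65% → 2% available; preferential 2%. → 2%.
Line E: tissue paper → 3-1; coated → 3-1-1; in rolls → 3-1-1-2. Scheduled 30%. Yelstadt agreement on 3-1: CTH met → 10% available; Yelstadt agreement on 3-2-1: 3-1-1-2 not covered; preferential 10%. → 10%.
Sum: 35% + 42% + 36% + 2% + 10% = 125%.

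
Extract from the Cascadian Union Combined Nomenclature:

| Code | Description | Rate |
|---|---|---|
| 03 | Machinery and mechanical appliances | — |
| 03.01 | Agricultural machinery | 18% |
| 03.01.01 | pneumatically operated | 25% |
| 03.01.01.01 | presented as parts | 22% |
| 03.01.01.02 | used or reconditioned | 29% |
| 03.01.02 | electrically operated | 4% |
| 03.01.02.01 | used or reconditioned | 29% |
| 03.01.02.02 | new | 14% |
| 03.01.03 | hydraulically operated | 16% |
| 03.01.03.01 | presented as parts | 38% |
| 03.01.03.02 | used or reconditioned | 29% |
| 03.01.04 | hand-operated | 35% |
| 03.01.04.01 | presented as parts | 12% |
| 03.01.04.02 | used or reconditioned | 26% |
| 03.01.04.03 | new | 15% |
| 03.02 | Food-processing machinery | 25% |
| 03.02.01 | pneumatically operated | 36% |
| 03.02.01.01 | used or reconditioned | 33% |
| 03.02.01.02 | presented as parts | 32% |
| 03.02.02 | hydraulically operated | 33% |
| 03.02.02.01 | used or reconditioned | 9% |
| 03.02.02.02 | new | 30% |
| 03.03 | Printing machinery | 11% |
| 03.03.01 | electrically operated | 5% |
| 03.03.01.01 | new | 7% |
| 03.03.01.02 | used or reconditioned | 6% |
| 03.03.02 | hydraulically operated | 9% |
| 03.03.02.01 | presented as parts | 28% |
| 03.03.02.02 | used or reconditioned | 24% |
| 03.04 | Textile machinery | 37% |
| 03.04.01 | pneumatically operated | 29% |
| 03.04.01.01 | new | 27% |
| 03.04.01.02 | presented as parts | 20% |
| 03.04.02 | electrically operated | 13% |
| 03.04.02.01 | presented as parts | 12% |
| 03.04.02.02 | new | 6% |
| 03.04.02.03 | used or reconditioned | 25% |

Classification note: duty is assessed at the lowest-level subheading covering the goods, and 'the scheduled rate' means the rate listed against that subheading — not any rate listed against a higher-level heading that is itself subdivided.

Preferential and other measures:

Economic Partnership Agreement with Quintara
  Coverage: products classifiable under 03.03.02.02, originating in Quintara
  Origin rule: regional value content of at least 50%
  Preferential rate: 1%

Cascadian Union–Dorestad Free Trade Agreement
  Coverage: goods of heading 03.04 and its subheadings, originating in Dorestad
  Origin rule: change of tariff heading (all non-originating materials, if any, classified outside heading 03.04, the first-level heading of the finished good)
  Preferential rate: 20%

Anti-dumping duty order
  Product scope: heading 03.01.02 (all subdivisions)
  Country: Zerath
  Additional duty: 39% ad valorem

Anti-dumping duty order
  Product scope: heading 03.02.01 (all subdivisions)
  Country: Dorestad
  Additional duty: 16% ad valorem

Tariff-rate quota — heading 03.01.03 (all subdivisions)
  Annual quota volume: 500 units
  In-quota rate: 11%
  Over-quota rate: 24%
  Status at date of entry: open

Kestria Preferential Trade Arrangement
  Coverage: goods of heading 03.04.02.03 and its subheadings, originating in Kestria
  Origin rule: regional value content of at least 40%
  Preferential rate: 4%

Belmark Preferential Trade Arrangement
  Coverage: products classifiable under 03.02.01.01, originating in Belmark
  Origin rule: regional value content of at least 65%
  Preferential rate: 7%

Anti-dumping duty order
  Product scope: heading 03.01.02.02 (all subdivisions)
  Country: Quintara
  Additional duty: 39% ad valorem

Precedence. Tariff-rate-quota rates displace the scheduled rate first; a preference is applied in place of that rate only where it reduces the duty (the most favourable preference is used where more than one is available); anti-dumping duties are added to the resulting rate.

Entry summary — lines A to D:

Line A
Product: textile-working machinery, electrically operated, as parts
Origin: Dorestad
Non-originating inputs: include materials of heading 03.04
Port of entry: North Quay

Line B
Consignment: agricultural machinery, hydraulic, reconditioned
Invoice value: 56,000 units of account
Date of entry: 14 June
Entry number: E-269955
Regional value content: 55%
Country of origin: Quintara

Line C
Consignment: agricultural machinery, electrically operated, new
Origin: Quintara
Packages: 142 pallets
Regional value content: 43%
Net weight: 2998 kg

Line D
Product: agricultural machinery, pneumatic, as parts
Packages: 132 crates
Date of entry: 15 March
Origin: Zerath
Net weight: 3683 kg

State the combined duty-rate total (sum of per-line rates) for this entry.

Line A: textile-working → 03.04; electrically operated → 03.04.02; as parts → 03.04.02.01. Scheduled 12%. Dorestad agreement on 03.04: CTH not met. → 12%.
Line B: agricultural → 03.01; hydraulic → 03.01.03; reconditioned → 03.01.03.02. Scheduled 29%. quota on 03.01.03 open → in-quota 11%; Quintara agreement on 03.03.02.02: 03.01.03.02 not covered. → 11%.
Line C: agricultural → 03.01; electrically operated → 03.01.02; new → 03.01.02.02. Scheduled 14%. Quintara agreement on 03.03.02.02: 03.01.02.02 not covered; anti-dumping (Quintara, 03.01.02.02): +39%; total 14% + 39% = 53%. → 53%.
Line D: agricultural → 03.01; pneumatic → 03.01.01; as parts → 03.01.01.01. Scheduled 22%. No special measure applies. → 22%.
Sum: 12% + 11% + 53% + 22% = 98%.

98%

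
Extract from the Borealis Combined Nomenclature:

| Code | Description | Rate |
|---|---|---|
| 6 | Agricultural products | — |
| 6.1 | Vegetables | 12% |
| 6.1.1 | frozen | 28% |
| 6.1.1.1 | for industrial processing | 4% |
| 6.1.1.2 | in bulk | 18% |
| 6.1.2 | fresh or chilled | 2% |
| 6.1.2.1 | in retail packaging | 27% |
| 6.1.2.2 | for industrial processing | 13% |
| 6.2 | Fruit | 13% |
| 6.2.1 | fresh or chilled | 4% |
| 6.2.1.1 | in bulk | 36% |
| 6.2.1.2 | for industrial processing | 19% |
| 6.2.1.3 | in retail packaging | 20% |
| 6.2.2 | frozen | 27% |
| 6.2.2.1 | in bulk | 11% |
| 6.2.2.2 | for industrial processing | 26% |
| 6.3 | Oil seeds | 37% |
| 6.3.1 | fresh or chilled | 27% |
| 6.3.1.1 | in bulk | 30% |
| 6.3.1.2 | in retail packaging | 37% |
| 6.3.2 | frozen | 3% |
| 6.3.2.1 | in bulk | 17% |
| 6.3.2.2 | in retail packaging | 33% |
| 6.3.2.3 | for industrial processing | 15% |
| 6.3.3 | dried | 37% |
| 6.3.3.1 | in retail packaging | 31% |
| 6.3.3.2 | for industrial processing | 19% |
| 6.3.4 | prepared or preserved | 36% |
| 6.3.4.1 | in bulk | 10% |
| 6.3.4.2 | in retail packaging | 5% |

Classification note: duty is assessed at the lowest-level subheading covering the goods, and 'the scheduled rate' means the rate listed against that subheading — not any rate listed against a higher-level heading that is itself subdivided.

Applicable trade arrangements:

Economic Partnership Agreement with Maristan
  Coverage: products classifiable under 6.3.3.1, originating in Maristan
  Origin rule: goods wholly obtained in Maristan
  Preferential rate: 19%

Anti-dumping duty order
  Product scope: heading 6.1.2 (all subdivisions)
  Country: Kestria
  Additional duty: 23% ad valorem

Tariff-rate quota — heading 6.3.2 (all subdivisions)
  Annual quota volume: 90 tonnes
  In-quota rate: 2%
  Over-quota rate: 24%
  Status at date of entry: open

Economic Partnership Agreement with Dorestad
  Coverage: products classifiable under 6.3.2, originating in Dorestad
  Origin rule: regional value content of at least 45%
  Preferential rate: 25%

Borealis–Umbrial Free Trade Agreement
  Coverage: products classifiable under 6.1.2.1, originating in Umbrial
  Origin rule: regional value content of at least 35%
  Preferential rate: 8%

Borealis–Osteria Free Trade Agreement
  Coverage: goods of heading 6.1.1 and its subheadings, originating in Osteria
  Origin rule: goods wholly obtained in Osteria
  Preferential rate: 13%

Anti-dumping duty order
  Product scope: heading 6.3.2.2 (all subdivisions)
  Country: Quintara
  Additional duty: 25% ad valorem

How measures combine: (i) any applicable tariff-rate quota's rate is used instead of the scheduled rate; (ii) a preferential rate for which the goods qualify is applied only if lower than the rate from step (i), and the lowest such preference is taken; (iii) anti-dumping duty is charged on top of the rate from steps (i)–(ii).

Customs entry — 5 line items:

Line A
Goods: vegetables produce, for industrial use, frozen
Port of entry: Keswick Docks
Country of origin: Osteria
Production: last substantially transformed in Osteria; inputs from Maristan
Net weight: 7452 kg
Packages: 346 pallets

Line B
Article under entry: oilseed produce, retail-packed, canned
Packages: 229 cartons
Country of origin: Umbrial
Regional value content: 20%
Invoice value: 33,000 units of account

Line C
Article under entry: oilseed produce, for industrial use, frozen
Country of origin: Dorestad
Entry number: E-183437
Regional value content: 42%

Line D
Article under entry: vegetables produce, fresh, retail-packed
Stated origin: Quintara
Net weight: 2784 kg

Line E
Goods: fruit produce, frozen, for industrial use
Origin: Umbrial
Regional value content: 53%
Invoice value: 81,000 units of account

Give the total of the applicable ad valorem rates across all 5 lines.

Line A: vegetables → 6.1; frozen → 6.1.1; for industrial use → 6.1.1.1. Scheduled 4%. Osteria agreement on 6.1.1: not wholly obtained. → 4%.
Line B: oilseed → 6.3; canned → 6.3.4; retail-packed → 6.3.4.2. Scheduled 5%. Umbrial agreement on 6.1.2.1: 6.3.4.2 not covered. → 5%.
Line C: oilseed → 6.3; frozen → 6.3.2; for industrial use → 6.3.2.3. Scheduled 15%. quota on 6.3.2 open → in-quota 2%; Dorestad agreement on 6.3.2: RVC < 45%. → 2%.
Line D: vegetables → 6.1; fresh → 6.1.2; retail-packed → 6.1.2.1. Scheduled 27%. No special measure applies. → 27%.
Line E: fruit → 6.2; frozen → 6.2.2; for industrial use → 6.2.2.2. Scheduled 26%. Umbrial agreement on 6.1.2.1: 6.2.2.2 not covered. → 26%.
Sum: 4% + 5% + 2% + 27% + 26% = 64%.

64%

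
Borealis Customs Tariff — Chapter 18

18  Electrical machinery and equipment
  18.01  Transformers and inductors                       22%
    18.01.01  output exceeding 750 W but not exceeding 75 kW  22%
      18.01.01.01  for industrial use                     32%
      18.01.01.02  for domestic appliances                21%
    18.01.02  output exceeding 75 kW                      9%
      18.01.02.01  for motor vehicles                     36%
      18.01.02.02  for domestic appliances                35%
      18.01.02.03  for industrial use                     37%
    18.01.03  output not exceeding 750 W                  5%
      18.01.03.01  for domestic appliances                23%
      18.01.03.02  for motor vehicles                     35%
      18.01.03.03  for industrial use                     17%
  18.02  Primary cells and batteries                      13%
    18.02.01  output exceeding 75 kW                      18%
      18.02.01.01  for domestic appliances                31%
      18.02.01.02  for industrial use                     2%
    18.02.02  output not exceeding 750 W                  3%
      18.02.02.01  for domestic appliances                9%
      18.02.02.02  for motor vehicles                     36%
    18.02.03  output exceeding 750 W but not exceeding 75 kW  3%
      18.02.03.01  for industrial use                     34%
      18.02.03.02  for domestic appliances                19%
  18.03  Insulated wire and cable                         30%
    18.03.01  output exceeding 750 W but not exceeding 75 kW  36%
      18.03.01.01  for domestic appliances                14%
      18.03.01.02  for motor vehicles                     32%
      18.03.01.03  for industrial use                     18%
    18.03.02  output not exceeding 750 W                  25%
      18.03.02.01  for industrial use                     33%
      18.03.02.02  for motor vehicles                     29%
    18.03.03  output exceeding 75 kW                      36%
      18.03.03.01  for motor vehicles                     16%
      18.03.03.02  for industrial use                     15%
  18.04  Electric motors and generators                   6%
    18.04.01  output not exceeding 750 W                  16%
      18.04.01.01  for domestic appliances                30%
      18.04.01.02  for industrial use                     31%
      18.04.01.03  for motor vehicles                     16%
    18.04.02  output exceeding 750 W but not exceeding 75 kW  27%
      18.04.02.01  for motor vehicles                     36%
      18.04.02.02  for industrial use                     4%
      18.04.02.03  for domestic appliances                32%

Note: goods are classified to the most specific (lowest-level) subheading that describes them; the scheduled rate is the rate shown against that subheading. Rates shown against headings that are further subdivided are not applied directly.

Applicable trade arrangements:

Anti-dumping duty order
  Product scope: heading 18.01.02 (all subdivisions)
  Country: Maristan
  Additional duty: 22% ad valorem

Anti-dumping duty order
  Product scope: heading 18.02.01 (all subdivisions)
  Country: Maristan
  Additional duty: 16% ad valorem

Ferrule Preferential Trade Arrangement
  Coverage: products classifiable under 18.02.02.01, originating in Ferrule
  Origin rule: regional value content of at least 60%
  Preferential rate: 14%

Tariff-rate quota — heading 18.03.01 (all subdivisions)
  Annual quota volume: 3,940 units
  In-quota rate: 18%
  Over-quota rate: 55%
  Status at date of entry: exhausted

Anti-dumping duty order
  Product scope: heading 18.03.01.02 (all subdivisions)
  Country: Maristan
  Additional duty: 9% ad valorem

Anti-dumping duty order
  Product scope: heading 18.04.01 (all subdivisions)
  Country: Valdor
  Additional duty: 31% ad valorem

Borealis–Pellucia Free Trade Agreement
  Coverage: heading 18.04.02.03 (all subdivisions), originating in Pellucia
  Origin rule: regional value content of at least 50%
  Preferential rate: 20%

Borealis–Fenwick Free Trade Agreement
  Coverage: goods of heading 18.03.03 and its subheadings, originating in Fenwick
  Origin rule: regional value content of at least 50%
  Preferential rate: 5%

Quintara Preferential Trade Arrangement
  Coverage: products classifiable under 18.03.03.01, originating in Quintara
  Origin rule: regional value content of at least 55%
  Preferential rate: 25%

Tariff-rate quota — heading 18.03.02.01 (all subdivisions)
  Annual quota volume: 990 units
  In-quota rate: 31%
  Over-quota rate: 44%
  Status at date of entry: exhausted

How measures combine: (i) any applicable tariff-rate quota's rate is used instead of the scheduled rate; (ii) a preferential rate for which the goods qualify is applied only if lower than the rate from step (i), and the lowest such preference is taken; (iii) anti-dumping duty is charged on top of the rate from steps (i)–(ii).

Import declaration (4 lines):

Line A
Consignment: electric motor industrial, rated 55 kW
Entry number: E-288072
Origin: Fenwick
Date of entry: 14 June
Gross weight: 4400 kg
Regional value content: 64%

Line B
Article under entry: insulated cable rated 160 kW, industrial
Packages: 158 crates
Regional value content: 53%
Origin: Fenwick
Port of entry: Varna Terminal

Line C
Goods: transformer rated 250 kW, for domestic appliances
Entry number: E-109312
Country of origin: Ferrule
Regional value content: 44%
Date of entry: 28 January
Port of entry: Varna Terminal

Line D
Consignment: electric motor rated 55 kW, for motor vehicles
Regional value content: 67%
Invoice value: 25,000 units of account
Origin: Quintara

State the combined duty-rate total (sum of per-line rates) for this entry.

Line A: electric motor → 18.04; rated 55 kW → 18.04.02; industrial → 18.04.02.02. Scheduled 4%. Fenwick agreement on 18.03.03: 18.04.02.02 not covered. → 4%.
Line B: insulated cable → 18.03; rated 160 kW → 18.03.03; industrial → 18.03.03.02. Scheduled 15%. Fenwick agreement on 18.03.03: RVC ≥ 50% → 5% available; preferential 5%. → 5%.
Line C: transformer → 18.01; rated 250 kW → 18.01.02; for domestic appliances → 18.01.02.02. Scheduled 35%. Ferrule agreement on 18.02.02.01: 18.01.02.02 not covered. → 35%.
Line D: electric motor → 18.04; rated 55 kW → 18.04.02; for motor vehicles → 18.04.02.01. Scheduled 36%. Quintara agreement on 18.03.03.01: 18.04.02.01 not covered. → 36%.
Sum: 4% + 5% + 35% + 36% = 80%.

80%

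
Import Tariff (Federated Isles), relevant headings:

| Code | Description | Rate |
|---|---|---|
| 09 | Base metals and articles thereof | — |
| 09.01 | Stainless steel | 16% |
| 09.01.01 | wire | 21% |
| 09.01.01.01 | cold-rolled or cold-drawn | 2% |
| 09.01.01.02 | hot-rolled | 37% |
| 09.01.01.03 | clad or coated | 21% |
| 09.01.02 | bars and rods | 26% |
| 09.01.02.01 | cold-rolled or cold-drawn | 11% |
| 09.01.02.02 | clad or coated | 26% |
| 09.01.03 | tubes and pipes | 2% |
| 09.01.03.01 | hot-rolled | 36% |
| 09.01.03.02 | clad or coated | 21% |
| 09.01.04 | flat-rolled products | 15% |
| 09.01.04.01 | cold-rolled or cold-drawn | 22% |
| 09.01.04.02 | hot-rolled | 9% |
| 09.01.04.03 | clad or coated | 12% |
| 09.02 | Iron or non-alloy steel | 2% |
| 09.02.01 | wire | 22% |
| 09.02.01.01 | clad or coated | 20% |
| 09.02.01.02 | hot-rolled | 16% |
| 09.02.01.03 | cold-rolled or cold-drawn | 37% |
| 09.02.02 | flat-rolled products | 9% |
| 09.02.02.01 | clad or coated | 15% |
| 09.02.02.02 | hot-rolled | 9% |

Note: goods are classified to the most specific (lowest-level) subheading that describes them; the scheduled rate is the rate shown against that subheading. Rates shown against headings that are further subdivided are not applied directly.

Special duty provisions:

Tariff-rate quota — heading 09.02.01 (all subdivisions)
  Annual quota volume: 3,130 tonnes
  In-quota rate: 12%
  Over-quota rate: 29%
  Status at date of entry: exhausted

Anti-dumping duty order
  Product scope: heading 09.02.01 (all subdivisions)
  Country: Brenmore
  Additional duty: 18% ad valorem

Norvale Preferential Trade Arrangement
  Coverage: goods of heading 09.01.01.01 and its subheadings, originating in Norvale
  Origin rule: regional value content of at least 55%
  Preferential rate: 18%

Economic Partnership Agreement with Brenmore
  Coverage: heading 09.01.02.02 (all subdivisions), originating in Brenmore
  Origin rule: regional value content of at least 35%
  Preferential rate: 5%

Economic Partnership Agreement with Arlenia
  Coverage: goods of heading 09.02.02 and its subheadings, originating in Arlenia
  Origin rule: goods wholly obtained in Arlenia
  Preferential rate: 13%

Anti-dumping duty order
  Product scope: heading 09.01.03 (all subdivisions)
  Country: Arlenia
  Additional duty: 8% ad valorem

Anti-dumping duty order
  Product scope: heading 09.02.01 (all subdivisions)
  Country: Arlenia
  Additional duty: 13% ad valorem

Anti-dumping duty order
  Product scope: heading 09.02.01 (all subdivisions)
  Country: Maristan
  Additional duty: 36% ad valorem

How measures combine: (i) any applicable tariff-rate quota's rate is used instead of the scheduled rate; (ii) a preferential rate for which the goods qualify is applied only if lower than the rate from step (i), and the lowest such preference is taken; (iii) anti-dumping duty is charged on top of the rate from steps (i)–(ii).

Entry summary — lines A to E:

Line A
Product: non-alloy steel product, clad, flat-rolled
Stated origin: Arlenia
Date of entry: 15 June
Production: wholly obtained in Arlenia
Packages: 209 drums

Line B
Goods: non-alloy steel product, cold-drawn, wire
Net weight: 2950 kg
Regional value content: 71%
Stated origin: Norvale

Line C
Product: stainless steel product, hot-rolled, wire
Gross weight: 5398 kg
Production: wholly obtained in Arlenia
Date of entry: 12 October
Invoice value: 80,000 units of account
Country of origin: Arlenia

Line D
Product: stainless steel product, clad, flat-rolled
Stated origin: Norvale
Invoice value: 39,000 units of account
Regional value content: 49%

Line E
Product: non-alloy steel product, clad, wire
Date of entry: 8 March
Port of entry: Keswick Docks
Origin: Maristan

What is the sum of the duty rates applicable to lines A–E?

Line A: non-alloy steel → 09.02; flat-rolled → 09.02.02; clad → 09.02.02.01. Scheduled 15%. Arlenia agreement on 09.02.02: wholly obtained → 13% available; preferential 13%. → 13%.
Line B: non-alloy steel → 09.02; wire → 09.02.01; cold-drawn → 09.02.01.03. Scheduled 37%. quota on 09.02.01 exhausted → over-quota 29%; Norvale agreement on 09.01.01.01: 09.02.01.03 not covered. → 29%.
Line C: stainless steel → 09.01; wire → 09.01.01; hot-rolled → 09.01.01.02. Scheduled 37%. Arlenia agreement on 09.02.02: 09.01.01.02 not covered. → 37%.
Line D: stainless steel → 09.01; flat-rolled → 09.01.04; clad → 09.01.04.03. Scheduled 12%. Norvale agreement on 09.01.01.01: 09.01.04.03 not covered. → 12%.
Line E: non-alloy steel → 09.02; wire → 09.02.01; clad → 09.02.01.01. Scheduled 20%. quota on 09.02.01 exhausted → over-quota 29%; anti-dumping (Maristan, 09.02.01): +36%; total 29% + 36% = 65%. → 65%.
Sum: 13% + 29% + 37% + 12% + 65% = 156%.

156%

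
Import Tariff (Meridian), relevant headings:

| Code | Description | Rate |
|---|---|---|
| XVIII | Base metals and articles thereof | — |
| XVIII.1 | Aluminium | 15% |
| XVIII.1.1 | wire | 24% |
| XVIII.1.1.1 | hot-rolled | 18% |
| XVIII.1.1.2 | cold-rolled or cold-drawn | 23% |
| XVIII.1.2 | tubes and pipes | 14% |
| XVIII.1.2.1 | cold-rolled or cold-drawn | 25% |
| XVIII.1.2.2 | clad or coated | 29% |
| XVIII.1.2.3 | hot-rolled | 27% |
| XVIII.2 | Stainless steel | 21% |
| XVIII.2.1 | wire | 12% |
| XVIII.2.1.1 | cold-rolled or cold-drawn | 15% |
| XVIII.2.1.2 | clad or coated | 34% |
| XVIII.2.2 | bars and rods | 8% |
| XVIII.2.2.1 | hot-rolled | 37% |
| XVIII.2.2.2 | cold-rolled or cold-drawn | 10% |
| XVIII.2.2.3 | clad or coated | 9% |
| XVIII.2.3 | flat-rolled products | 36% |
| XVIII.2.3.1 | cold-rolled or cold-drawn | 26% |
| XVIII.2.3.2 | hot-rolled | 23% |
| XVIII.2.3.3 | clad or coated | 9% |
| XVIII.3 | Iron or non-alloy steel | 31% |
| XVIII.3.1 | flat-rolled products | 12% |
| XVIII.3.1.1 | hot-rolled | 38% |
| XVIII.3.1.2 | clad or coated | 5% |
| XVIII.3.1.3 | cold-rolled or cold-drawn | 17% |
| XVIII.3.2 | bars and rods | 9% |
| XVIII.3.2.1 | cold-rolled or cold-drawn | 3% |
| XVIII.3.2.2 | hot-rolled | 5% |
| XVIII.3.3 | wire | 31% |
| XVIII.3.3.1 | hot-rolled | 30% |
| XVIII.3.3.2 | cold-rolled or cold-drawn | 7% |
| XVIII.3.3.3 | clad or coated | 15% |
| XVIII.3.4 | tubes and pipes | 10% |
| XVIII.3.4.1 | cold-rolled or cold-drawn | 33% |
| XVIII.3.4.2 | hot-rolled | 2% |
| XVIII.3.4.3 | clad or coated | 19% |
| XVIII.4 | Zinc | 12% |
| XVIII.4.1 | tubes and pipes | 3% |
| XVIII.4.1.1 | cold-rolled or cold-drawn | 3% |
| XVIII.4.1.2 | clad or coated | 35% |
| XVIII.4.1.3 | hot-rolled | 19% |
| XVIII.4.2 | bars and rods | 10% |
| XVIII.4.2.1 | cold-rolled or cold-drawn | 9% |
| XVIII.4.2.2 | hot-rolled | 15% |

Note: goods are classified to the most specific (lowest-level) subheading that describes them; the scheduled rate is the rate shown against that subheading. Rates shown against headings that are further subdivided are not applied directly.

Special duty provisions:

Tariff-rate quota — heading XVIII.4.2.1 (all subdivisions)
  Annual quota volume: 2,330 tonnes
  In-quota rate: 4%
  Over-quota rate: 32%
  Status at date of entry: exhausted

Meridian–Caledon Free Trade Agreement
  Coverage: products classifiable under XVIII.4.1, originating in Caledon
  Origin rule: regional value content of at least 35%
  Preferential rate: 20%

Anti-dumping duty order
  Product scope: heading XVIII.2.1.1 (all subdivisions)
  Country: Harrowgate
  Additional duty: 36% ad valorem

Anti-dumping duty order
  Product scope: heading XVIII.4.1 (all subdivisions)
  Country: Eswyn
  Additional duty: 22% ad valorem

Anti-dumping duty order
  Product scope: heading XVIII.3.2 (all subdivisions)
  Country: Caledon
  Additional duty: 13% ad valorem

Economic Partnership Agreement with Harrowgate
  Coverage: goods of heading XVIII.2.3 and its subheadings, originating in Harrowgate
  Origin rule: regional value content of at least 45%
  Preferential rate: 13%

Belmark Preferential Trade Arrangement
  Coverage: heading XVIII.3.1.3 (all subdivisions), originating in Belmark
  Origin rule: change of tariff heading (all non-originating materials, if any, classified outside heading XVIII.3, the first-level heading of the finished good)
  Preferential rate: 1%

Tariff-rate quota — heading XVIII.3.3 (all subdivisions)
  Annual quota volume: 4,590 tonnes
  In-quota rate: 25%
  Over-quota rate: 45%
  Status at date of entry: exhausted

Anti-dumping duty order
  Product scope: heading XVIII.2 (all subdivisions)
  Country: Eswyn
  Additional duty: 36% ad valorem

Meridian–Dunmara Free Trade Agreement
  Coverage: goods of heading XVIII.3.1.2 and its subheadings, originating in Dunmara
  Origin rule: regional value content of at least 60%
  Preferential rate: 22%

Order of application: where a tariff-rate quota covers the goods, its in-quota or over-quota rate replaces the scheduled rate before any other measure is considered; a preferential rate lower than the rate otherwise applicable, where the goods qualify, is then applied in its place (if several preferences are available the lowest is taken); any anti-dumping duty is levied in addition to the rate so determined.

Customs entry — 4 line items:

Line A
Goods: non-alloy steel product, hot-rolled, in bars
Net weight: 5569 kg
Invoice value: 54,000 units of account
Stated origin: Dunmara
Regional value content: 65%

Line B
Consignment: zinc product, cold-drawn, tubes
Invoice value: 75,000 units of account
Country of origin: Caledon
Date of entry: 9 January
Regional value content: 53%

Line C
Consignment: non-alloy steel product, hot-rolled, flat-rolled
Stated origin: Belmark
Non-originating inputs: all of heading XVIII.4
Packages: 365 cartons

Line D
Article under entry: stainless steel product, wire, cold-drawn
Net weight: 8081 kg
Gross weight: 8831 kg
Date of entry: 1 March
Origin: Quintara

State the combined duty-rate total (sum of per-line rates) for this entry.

Line A: non-alloy steel → XVIII.3; in bars → XVIII.3.2; hot-rolled → XVIII.3.2.2. Scheduled 5%. Dunmara agreement on XVIII.3.1.2: XVIII.3.2.2 not covered. → 5%.
Line B: zinc → XVIII.4; tubes → XVIII.4.1; cold-drawn → XVIII.4.1.1. Scheduled 3%. Caledon agreement on XVIII.4.1: RVC ≥ 35% → 20% available; preference 20% not lower than 3% → no reduction. → 3%.
Line C: non-alloy steel → XVIII.3; flat-rolled → XVIII.3.1; hot-rolled → XVIII.3.1.1. Scheduled 38%. Belmark agreement on XVIII.3.1.3: XVIII.3.1.1 not covered. → 38%.
Line D: stainless steel → XVIII.2; wire → XVIII.2.1; cold-drawn → XVIII.2.1.1. Scheduled 15%. No special measure applies. → 15%.
Sum: 5% + 3% + 38% + 15% = 61%.

61%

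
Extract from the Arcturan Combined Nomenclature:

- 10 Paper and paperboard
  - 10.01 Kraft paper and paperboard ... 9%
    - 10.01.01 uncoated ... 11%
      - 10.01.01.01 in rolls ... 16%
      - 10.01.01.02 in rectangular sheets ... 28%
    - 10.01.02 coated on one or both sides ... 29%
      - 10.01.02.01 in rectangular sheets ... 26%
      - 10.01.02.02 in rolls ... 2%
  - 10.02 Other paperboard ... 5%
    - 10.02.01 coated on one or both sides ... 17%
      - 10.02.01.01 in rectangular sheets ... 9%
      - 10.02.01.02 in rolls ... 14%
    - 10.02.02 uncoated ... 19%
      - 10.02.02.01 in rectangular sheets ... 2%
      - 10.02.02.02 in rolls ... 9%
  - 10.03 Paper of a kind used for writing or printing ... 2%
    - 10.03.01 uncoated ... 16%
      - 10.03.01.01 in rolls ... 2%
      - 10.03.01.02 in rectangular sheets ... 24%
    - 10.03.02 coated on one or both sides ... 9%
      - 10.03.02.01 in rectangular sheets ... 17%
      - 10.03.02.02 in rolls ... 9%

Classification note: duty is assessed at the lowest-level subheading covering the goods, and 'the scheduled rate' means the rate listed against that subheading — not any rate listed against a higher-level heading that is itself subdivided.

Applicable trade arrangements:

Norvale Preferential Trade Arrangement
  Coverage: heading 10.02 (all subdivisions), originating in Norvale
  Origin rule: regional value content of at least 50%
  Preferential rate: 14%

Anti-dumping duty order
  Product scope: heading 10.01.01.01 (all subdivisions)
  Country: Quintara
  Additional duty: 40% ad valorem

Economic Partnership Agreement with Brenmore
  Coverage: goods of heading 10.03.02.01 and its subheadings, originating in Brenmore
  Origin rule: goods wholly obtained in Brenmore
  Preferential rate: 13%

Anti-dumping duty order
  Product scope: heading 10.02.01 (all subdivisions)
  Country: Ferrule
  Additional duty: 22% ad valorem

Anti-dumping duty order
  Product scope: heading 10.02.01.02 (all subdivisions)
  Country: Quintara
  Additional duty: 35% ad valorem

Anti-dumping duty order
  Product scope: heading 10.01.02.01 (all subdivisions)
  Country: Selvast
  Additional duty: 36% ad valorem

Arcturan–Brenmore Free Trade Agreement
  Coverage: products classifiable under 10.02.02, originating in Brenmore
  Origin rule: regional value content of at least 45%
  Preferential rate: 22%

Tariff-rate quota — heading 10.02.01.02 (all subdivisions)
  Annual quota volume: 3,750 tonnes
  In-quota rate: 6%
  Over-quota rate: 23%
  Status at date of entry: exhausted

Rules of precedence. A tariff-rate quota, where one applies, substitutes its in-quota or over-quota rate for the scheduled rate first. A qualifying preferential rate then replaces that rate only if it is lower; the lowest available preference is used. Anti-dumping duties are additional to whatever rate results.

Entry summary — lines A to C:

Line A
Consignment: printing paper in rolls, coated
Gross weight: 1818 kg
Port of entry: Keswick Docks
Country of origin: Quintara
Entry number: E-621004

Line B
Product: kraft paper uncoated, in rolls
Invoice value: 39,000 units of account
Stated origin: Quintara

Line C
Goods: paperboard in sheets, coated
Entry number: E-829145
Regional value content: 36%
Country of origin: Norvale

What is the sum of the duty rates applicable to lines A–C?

74%

Line A: printing paper → 10.03; coated → 10.03.02; in rolls → 10.03.02.02. Scheduled 9%. No special measure applies. → 9%.
Line B: kraft paper → 10.01; uncoated → 10.01.01; in rolls → 10.01.01.01. Scheduled 16%. anti-dumping (Quintara, 10.01.01.01): +40%; total 16% + 40% = 56%. → 56%.
Line C: paperboard → 10.02; coated → 10.02.01; in sheets → 10.02.01.01. Scheduled 9%. Norvale agreement on 10.02: RVC < 50%. → 9%.
Sum: 9% + 56% + 9% = 74%.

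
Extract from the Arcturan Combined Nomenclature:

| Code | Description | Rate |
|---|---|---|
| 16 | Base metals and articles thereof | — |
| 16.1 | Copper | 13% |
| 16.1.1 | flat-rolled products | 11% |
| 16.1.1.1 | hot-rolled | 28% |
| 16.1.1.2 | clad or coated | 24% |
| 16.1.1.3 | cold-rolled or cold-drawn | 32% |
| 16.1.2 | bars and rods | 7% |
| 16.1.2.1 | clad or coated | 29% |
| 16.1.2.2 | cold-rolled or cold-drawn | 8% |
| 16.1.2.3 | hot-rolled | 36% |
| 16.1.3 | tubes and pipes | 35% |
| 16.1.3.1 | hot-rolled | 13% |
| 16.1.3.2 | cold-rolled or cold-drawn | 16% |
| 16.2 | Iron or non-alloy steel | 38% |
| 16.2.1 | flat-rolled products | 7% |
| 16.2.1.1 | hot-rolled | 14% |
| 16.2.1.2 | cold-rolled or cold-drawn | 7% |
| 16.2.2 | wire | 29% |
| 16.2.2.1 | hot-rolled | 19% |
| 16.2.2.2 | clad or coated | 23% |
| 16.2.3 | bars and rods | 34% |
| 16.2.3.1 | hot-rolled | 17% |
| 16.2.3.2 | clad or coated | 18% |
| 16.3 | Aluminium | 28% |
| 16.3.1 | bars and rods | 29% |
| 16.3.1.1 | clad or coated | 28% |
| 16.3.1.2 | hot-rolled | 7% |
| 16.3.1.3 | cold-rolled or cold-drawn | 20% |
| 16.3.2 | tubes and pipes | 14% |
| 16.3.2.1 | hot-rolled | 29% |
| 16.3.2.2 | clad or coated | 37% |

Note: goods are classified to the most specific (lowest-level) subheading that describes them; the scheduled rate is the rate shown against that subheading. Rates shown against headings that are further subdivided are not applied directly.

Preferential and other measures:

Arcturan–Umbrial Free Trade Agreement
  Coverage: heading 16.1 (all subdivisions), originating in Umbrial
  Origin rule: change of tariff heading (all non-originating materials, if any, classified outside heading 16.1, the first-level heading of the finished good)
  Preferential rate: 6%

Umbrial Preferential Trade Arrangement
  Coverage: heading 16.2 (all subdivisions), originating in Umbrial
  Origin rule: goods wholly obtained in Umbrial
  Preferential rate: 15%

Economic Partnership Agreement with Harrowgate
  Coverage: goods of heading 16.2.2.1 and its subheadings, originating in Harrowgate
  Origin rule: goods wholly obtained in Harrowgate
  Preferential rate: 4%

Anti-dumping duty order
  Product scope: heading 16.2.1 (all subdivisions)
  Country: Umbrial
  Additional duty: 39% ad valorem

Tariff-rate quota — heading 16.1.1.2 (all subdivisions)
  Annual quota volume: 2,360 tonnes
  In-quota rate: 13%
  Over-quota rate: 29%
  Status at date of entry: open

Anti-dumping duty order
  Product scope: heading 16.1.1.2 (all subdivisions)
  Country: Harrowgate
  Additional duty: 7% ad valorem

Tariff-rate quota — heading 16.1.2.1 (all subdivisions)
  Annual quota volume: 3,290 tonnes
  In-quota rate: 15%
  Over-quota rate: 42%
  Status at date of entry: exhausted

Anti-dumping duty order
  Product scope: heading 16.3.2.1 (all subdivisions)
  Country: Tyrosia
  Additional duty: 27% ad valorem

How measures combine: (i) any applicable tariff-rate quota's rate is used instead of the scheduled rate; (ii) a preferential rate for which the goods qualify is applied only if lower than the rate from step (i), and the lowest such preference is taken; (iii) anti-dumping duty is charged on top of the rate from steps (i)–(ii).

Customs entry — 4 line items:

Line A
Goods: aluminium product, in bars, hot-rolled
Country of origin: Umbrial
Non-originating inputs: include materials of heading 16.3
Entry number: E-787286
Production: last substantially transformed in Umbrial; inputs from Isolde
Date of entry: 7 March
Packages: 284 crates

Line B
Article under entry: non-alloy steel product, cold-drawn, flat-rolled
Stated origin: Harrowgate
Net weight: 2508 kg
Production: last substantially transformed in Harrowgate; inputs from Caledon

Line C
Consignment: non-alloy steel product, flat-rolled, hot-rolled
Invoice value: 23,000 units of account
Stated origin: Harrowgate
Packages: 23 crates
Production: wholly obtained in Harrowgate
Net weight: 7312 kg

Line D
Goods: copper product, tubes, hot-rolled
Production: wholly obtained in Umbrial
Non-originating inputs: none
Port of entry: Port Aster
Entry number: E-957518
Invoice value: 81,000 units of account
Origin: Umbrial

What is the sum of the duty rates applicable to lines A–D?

Line A: aluminium → 16.3; in bars → 16.3.1; hot-rolled → 16.3.1.2. Scheduled 7%. Umbrial agreement on 16.1: 16.3.1.2 not covered; Umbrial agreement on 16.2: 16.3.1.2 not covered. → 7%.
Line B: non-alloy steel → 16.2; flat-rolled → 16.2.1; cold-drawn → 16.2.1.2. Scheduled 7%. Harrowgate agreement on 16.2.2.1: 16.2.1.2 not covered. → 7%.
Line C: non-alloy steel → 16.2; flat-rolled → 16.2.1; hot-rolled → 16.2.1.1. Scheduled 14%. Harrowgate agreement on 16.2.2.1: 16.2.1.1 not covered. → 14%.
Line D: copper → 16.1; tubes → 16.1.3; hot-rolled → 16.1.3.1. Scheduled 13%. Umbrial agreement on 16.1: CTH met → 6% available; Umbrial agreement on 16.2: 16.1.3.1 not covered; preferential 6%. → 6%.
Sum: 7% + 7% + 14% + 6% = 34%.

34%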